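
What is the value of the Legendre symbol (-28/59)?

Euler's criterion: (-28/59) ≡ 31^29 (mod 59).
31^2 ≡ 17 (mod 59)
31^4 ≡ 53 (mod 59)
31^8 ≡ 36 (mod 59)
31^16 ≡ 57 (mod 59)
31^29 = 31^(16+8+4+1) ≡ 58 (mod 59).
Result is 58 ≡ −1, so (-28/59) = −1.

-1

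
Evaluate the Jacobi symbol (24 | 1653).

0

Pull out 2^3: since 1653 ≡ 5 (mod 8), (2/1653) = -1, so (2/1653)^3 = -1.
Reciprocity: 3 ≡ 3 and 1653 ≡ 1 (mod 4), so (3/1653) = +(1653/3).
Reduce top mod 3: now compute (0/3).
Top reduces to 0: gcd > 1, so the symbol is 0.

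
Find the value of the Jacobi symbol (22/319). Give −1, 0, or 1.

0

Pull out 2: since 319 ≡ 7 (mod 8), (2/319) = +1.
Reciprocity: 11 ≡ 3 and 319 ≡ 3 (mod 4), so (11/319) = −(319/11).
Reduce top mod 11: now compute (0/11).
Top reduces to 0: gcd > 1, so the symbol is 0.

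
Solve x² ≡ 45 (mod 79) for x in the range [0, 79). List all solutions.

19, 60

Since 79 ≡ 3 (mod 4), a square root of 45 is 45^((79+1)/4) = 45^20 mod 79.
Repeated squaring: 45^2≡50, 45^4≡51, 45^8≡73, 45^16≡36 (mod 79).
45^20 = 45^(16+4) ≡ 19 (mod 79).
Check: 19² = 361 ≡ 45 (mod 79). The two roots are 19 and 60.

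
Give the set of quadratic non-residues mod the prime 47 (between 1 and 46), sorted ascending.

5, 10, 11, 13, 15, 19, 20, 22, 23, 26, 29, 30, 31, 33, 35, 38, 39, 40, 41, 43, 44, 45, 46

Square k = 1,…,23 (k and 47−k give the same square):
1²=1, 2²=4, 3²=9, 4²=16, 5²=25, 6²=36, 7²≡2, 8²≡17, 9²≡34, 10²≡6, 11²≡27, 12²≡3, 13²≡28, 14²≡8, 15²≡37, 16²≡21, 17²≡7, 18²≡42, 19²≡32, 20²≡24, 21²≡18, 22²≡14, 23²≡12 (mod 47).
The residues are {1, 2, 3, 4, 6, 7, 8, 9, 12, 14, 16, 17, 18, 21, 24, 25, 27, 28, 32, 34, 36, 37, 42}; the non-residues are the remaining 23 nonzero classes.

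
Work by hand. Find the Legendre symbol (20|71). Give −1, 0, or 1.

Pull out 2^2: since 71 ≡ 7 (mod 8), (2/71) = +1, so (2/71)^2 = +1.
Reciprocity: 5 ≡ 1 and 71 ≡ 3 (mod 4), so (5/71) = +(71/5).
Reduce top mod 5: now compute (1/5).
Reached (1/5) = 1. Collecting the sign flips along the way, the symbol is +1.

1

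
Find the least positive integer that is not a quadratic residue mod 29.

(2/29) = −1, so 2 is the smallest positive non-residue mod 29.

2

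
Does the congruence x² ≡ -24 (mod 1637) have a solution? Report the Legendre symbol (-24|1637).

1

First reduce: -24 ≡ 1613 (mod 1637).
Reciprocity: 1613 ≡ 1 and 1637 ≡ 1 (mod 4), so (1613/1637) = +(1637/1613).
Reduce top mod 1613: now compute (24/1613).
Pull out 2^3: since 1613 ≡ 5 (mod 8), (2/1613) = -1, so (2/1613)^3 = -1.
Reciprocity: 3 ≡ 3 and 1613 ≡ 1 (mod 4), so (3/1613) = +(1613/3).
Reduce top mod 3: now compute (2/3).
Pull out 2: since 3 ≡ 3 (mod 8), (2/3) = -1.
Reached (1/3) = 1. Collecting the sign flips along the way, the symbol is +1.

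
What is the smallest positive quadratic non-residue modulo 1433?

(2/1433) = +1, so 2 is a residue.
(3/1433) = −1, so 3 is the smallest positive non-residue mod 1433.

3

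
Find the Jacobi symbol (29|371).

1

Reciprocity: 29 ≡ 1 and 371 ≡ 3 (mod 4), so (29/371) = +(371/29).
Reduce top mod 29: now compute (23/29).
Reciprocity: 23 ≡ 3 and 29 ≡ 1 (mod 4), so (23/29) = +(29/23).
Reduce top mod 23: now compute (6/23).
Pull out 2: since 23 ≡ 7 (mod 8), (2/23) = +1.
Reciprocity: 3 ≡ 3 and 23 ≡ 3 (mod 4), so (3/23) = −(23/3).
Reduce top mod 3: now compute (2/3).
Pull out 2: since 3 ≡ 3 (mod 8), (2/3) = -1.
Reached (1/3) = 1. Collecting the sign flips along the way, the symbol is +1.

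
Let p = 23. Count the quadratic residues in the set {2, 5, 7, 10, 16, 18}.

3

(2/23) = +1 → QR.
(5/23) = -1 → non-residue.
(7/23) = -1 → non-residue.
(10/23) = -1 → non-residue.
(16/23) = +1 → QR.
(18/23) = +1 → QR.
Total quadratic residues among the 6: 3.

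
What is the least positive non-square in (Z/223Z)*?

(2/223) = +1, so 2 is a residue.
(3/223) = −1, so 3 is the smallest positive non-residue mod 223.

3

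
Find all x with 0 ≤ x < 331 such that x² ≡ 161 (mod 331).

53, 278

Since 331 ≡ 3 (mod 4), a square root of 161 is 161^((331+1)/4) = 161^83 mod 331.
Repeated squaring: 161^2≡103, 161^4≡17, 161^8≡289, 161^16≡109, 161^32≡296, 161^64≡232 (mod 331).
161^83 = 161^(64+16+2+1) ≡ 53 (mod 331).
Check: 53² = 2809 ≡ 161 (mod 331). The two roots are 53 and 278.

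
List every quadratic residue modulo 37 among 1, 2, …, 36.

1 3 4 7 9 10 11 12 16 21 25 26 27 28 30 33 34 36

Square k = 1,…,18 (k and 37−k give the same square):
1²=1, 2²=4, 3²=9, 4²=16, 5²=25, 6²=36, 7²≡12, 8²≡27, 9²≡7, 10²≡26, 11²≡10, 12²≡33, 13²≡21, 14²≡11, 15²≡3, 16²≡34, 17²≡30, 18²≡28 (mod 37).
So the quadratic residues mod 37 are {1, 3, 4, 7, 9, 10, 11, 12, 16, 21, 25, 26, 27, 28, 30, 33, 34, 36}.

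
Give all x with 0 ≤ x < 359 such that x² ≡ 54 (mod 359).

43, 316

Since 359 ≡ 3 (mod 4), a square root of 54 is 54^((359+1)/4) = 54^90 mod 359.
Repeated squaring: 54^2≡44, 54^4≡141, 54^8≡136, 54^16≡187, 54^32≡146, 54^64≡135 (mod 359).
54^90 = 54^(64+16+8+2) ≡ 316 (mod 359).
Check: 316² = 99856 ≡ 54 (mod 359). The two roots are 43 and 316.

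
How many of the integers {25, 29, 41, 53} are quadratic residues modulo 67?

(25/67) = +1 → QR.
(29/67) = +1 → QR.
(41/67) = -1 → non-residue.
(53/67) = -1 → non-residue.
Total quadratic residues among the 4: 2.

2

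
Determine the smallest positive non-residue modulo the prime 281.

3

(2/281) = +1, so 2 is a residue.
(3/281) = −1, so 3 is the smallest positive non-residue mod 281.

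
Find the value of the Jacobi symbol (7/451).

Reciprocity: 7 ≡ 3 and 451 ≡ 3 (mod 4), so (7/451) = −(451/7).
Reduce top mod 7: now compute (3/7).
Reciprocity: 3 ≡ 3 and 7 ≡ 3 (mod 4), so (3/7) = −(7/3).
Reduce top mod 3: now compute (1/3).
Reached (1/3) = 1. Collecting the sign flips along the way, the symbol is +1.

1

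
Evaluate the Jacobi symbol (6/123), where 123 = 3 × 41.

0

Pull out 2: since 123 ≡ 3 (mod 8), (2/123) = -1.
Reciprocity: 3 ≡ 3 and 123 ≡ 3 (mod 4), so (3/123) = −(123/3).
Reduce top mod 3: now compute (0/3).
Top reduces to 0: gcd > 1, so the symbol is 0.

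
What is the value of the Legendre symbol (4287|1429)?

0

First reduce: 4287 ≡ 0 (mod 1429).
Top reduces to 0: gcd > 1, so the symbol is 0.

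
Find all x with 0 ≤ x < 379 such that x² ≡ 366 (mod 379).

Since 379 ≡ 3 (mod 4), a square root of 366 is 366^((379+1)/4) = 366^95 mod 379.
Repeated squaring: 366^2≡169, 366^4≡136, 366^8≡304, 366^16≡319, 366^32≡189, 366^64≡95 (mod 379).
366^95 = 366^(64+16+8+4+2+1) ≡ 164 (mod 379).
Check: 164² = 26896 ≡ 366 (mod 379). The two roots are 164 and 215.

164, 215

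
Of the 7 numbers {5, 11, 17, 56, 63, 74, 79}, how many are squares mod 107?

3

(5/107) = -1 → non-residue.
(11/107) = +1 → QR.
(17/107) = -1 → non-residue.
(56/107) = +1 → QR.
(63/107) = -1 → non-residue.
(74/107) = -1 → non-residue.
(79/107) = +1 → QR.
Total quadratic residues among the 7: 3.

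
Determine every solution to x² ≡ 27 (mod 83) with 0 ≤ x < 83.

Since 83 ≡ 3 (mod 4), a square root of 27 is 27^((83+1)/4) = 27^21 mod 83.
Repeated squaring: 27^2≡65, 27^4≡75, 27^8≡64, 27^16≡29 (mod 83).
27^21 = 27^(16+4+1) ≡ 44 (mod 83).
Check: 44² = 1936 ≡ 27 (mod 83). The two roots are 39 and 44.

39, 44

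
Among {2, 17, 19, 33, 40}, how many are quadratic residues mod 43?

2

(2/43) = -1 → non-residue.
(17/43) = +1 → QR.
(19/43) = -1 → non-residue.
(33/43) = -1 → non-residue.
(40/43) = +1 → QR.
Total quadratic residues among the 5: 2.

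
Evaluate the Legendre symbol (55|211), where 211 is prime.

1

Reciprocity: 55 ≡ 3 and 211 ≡ 3 (mod 4), so (55/211) = −(211/55).
Reduce top mod 55: now compute (46/55).
Pull out 2: since 55 ≡ 7 (mod 8), (2/55) = +1.
Reciprocity: 23 ≡ 3 and 55 ≡ 3 (mod 4), so (23/55) = −(55/23).
Reduce top mod 23: now compute (9/23).
Reciprocity: 9 ≡ 1 and 23 ≡ 3 (mod 4), so (9/23) = +(23/9).
Reduce top mod 9: now compute (5/9).
Reciprocity: 5 ≡ 1 and 9 ≡ 1 (mod 4), so (5/9) = +(9/5).
Reduce top mod 5: now compute (4/5).
Pull out 2^2: since 5 ≡ 5 (mod 8), (2/5) = -1, so (2/5)^2 = +1.
Reached (1/5) = 1. Collecting the sign flips along the way, the symbol is +1.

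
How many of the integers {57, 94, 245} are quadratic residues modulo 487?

(57/487) = -1 → non-residue.
(94/487) = -1 → non-residue.
(245/487) = -1 → non-residue.
Total quadratic residues among the 3: 0.

0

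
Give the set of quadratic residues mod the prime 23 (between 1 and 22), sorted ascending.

1 2 3 4 6 8 9 12 13 16 18

Square k = 1,…,11 (k and 23−k give the same square):
1²=1, 2²=4, 3²=9, 4²=16, 5²≡2, 6²≡13, 7²≡3, 8²≡18, 9²≡12, 10²≡8, 11²≡6 (mod 23).
So the quadratic residues mod 23 are {1, 2, 3, 4, 6, 8, 9, 12, 13, 16, 18}.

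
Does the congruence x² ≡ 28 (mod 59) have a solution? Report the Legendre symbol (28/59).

1

Euler's criterion: (28/59) ≡ 28^29 (mod 59).
28^2 ≡ 17 (mod 59)
28^4 ≡ 53 (mod 59)
28^8 ≡ 36 (mod 59)
28^16 ≡ 57 (mod 59)
28^29 = 28^(16+8+4+1) ≡ 1 (mod 59).
Result is 1, so (28/59) = 1.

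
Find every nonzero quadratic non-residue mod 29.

2,3,8,10,11,12,14,15,17,18,19,21,26,27

Square k = 1,…,14 (k and 29−k give the same square):
1²=1, 2²=4, 3²=9, 4²=16, 5²=25, 6²≡7, 7²≡20, 8²≡6, 9²≡23, 10²≡13, 11²≡5, 12²≡28, 13²≡24, 14²≡22 (mod 29).
The residues are {1, 4, 5, 6, 7, 9, 13, 16, 20, 22, 23, 24, 25, 28}; the non-residues are the remaining 14 nonzero classes.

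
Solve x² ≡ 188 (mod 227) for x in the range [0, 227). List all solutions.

Since 227 ≡ 3 (mod 4), a square root of 188 is 188^((227+1)/4) = 188^57 mod 227.
Repeated squaring: 188^2≡159, 188^4≡84, 188^8≡19, 188^16≡134, 188^32≡23 (mod 227).
188^57 = 188^(32+16+8+1) ≡ 85 (mod 227).
Check: 85² = 7225 ≡ 188 (mod 227). The two roots are 85 and 142.

85, 142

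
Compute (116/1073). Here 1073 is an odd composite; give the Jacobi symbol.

Pull out 2^2: since 1073 ≡ 1 (mod 8), (2/1073) = +1, so (2/1073)^2 = +1.
Reciprocity: 29 ≡ 1 and 1073 ≡ 1 (mod 4), so (29/1073) = +(1073/29).
Reduce top mod 29: now compute (0/29).
Top reduces to 0: gcd > 1, so the symbol is 0.

0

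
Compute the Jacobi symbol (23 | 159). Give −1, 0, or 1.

Reciprocity: 23 ≡ 3 and 159 ≡ 3 (mod 4), so (23/159) = −(159/23).
Reduce top mod 23: now compute (21/23).
Reciprocity: 21 ≡ 1 and 23 ≡ 3 (mod 4), so (21/23) = +(23/21).
Reduce top mod 21: now compute (2/21).
Pull out 2: since 21 ≡ 5 (mod 8), (2/21) = -1.
Reached (1/21) = 1. Collecting the sign flips along the way, the symbol is +1.

1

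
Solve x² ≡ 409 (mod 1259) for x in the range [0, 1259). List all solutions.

Since 1259 ≡ 3 (mod 4), a square root of 409 is 409^((1259+1)/4) = 409^315 mod 1259.
Repeated squaring: 409^2≡1093, 409^4≡1117, 409^8≡20, 409^16≡400, 409^32≡107, 409^64≡118, 409^128≡75, 409^256≡589 (mod 1259).
409^315 = 409^(256+32+16+8+2+1) ≡ 175 (mod 1259).
Check: 175² = 30625 ≡ 409 (mod 1259). The two roots are 175 and 1084.

175, 1084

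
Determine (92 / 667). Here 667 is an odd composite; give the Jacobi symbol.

Pull out 2^2: since 667 ≡ 3 (mod 8), (2/667) = -1, so (2/667)^2 = +1.
Reciprocity: 23 ≡ 3 and 667 ≡ 3 (mod 4), so (23/667) = −(667/23).
Reduce top mod 23: now compute (0/23).
Top reduces to 0: gcd > 1, so the symbol is 0.

0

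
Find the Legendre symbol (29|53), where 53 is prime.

Euler's criterion: (29/53) ≡ 29^26 (mod 53).
29^2 ≡ 46 (mod 53)
29^4 ≡ 49 (mod 53)
29^8 ≡ 16 (mod 53)
29^16 ≡ 44 (mod 53)
29^26 = 29^(16+8+2) ≡ 1 (mod 53).
Result is 1, so (29/53) = 1.

1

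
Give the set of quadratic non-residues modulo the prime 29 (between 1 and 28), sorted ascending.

Square k = 1,…,14 (k and 29−k give the same square):
1²=1, 2²=4, 3²=9, 4²=16, 5²=25, 6²≡7, 7²≡20, 8²≡6, 9²≡23, 10²≡13, 11²≡5, 12²≡28, 13²≡24, 14²≡22 (mod 29).
The residues are {1, 4, 5, 6, 7, 9, 13, 16, 20, 22, 23, 24, 25, 28}; the non-residues are the remaining 14 nonzero classes.

2 3 8 10 11 12 14 15 17 18 19 21 26 27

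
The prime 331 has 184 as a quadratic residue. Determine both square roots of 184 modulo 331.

Since 331 ≡ 3 (mod 4), a square root of 184 is 184^((331+1)/4) = 184^83 mod 331.
Repeated squaring: 184^2≡94, 184^4≡230, 184^8≡271, 184^16≡290, 184^32≡26, 184^64≡14 (mod 331).
184^83 = 184^(64+16+2+1) ≡ 110 (mod 331).
Check: 110² = 12100 ≡ 184 (mod 331). The two roots are 110 and 221.

110, 221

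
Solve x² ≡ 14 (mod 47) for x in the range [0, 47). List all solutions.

Since 47 ≡ 3 (mod 4), a square root of 14 is 14^((47+1)/4) = 14^12 mod 47.
Repeated squaring: 14^2≡8, 14^4≡17, 14^8≡7 (mod 47).
14^12 = 14^(8+4) ≡ 25 (mod 47).
Check: 25² = 625 ≡ 14 (mod 47). The two roots are 22 and 25.

22, 25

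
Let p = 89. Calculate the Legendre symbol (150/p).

Euler's criterion: (150/89) ≡ 61^44 (mod 89).
61^2 ≡ 72 (mod 89)
61^4 ≡ 22 (mod 89)
61^8 ≡ 39 (mod 89)
61^16 ≡ 8 (mod 89)
61^32 ≡ 64 (mod 89)
61^44 = 61^(32+8+4) ≡ 88 (mod 89).
Result is 88 ≡ −1, so (150/89) = −1.

-1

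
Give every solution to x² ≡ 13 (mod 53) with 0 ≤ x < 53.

53 ≡ 1 (mod 4), so we find a root by search.
Trying successive values, 15² = 225 ≡ 13 (mod 53). The other root is 53 − 15 = 38.

15, 38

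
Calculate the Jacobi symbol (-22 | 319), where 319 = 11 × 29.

First reduce: -22 ≡ 297 (mod 319).
Reciprocity: 297 ≡ 1 and 319 ≡ 3 (mod 4), so (297/319) = +(319/297).
Reduce top mod 297: now compute (22/297).
Pull out 2: since 297 ≡ 1 (mod 8), (2/297) = +1.
Reciprocity: 11 ≡ 3 and 297 ≡ 1 (mod 4), so (11/297) = +(297/11).
Reduce top mod 11: now compute (0/11).
Top reduces to 0: gcd > 1, so the symbol is 0.

0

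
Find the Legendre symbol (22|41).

-1

Pull out 2: since 41 ≡ 1 (mod 8), (2/41) = +1.
Reciprocity: 11 ≡ 3 and 41 ≡ 1 (mod 4), so (11/41) = +(41/11).
Reduce top mod 11: now compute (8/11).
Pull out 2^3: since 11 ≡ 3 (mod 8), (2/11) = -1, so (2/11)^3 = -1.
Reached (1/11) = 1. Collecting the sign flips along the way, the symbol is -1.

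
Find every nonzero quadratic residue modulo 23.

1 2 3 4 6 8 9 12 13 16 18

Square k = 1,…,11 (k and 23−k give the same square):
1²=1, 2²=4, 3²=9, 4²=16, 5²≡2, 6²≡13, 7²≡3, 8²≡18, 9²≡12, 10²≡8, 11²≡6 (mod 23).
So the quadratic residues mod 23 are {1, 2, 3, 4, 6, 8, 9, 12, 13, 16, 18}.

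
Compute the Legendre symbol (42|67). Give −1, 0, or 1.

Euler's criterion: (42/67) ≡ 42^33 (mod 67).
42^2 ≡ 22 (mod 67)
42^4 ≡ 15 (mod 67)
42^8 ≡ 24 (mod 67)
42^16 ≡ 40 (mod 67)
42^32 ≡ 59 (mod 67)
42^33 = 42^(32+1) ≡ 66 (mod 67).
Result is 66 ≡ −1, so (42/67) = −1.

-1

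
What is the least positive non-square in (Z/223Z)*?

(2/223) = +1, so 2 is a residue.
(3/223) = −1, so 3 is the smallest positive non-residue mod 223.

3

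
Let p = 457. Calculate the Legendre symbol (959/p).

Euler's criterion: (959/457) ≡ 45^228 (mod 457).
45^2 ≡ 197 (mod 457)
45^4 ≡ 421 (mod 457)
45^8 ≡ 382 (mod 457)
45^16 ≡ 141 (mod 457)
45^32 ≡ 230 (mod 457)
45^64 ≡ 345 (mod 457)
45^128 ≡ 205 (mod 457)
45^228 = 45^(128+64+32+4) ≡ 456 (mod 457).
Result is 456 ≡ −1, so (959/457) = −1.

-1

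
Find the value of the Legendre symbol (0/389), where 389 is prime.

0

Top reduces to 0: gcd > 1, so the symbol is 0.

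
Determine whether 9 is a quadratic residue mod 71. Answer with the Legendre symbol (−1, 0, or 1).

Euler's criterion: (9/71) ≡ 9^35 (mod 71).
9^2 ≡ 10 (mod 71)
9^4 ≡ 29 (mod 71)
9^8 ≡ 60 (mod 71)
9^16 ≡ 50 (mod 71)
9^32 ≡ 15 (mod 71)
9^35 = 9^(32+2+1) ≡ 1 (mod 71).
Result is 1, so (9/71) = 1.

1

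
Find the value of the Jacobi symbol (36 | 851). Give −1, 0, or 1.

1

Pull out 2^2: since 851 ≡ 3 (mod 8), (2/851) = -1, so (2/851)^2 = +1.
Reciprocity: 9 ≡ 1 and 851 ≡ 3 (mod 4), so (9/851) = +(851/9).
Reduce top mod 9: now compute (5/9).
Reciprocity: 5 ≡ 1 and 9 ≡ 1 (mod 4), so (5/9) = +(9/5).
Reduce top mod 5: now compute (4/5).
Pull out 2^2: since 5 ≡ 5 (mod 8), (2/5) = -1, so (2/5)^2 = +1.
Reached (1/5) = 1. Collecting the sign flips along the way, the symbol is +1.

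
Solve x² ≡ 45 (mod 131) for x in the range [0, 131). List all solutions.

62, 69

Since 131 ≡ 3 (mod 4), a square root of 45 is 45^((131+1)/4) = 45^33 mod 131.
Repeated squaring: 45^2≡60, 45^4≡63, 45^8≡39, 45^16≡80, 45^32≡112 (mod 131).
45^33 = 45^(32+1) ≡ 62 (mod 131).
Check: 62² = 3844 ≡ 45 (mod 131). The two roots are 62 and 69.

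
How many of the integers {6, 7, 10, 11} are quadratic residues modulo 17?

(6/17) = -1 → non-residue.
(7/17) = -1 → non-residue.
(10/17) = -1 → non-residue.
(11/17) = -1 → non-residue.
Total quadratic residues among the 4: 0.

0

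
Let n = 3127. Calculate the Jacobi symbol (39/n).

1

Reciprocity: 39 ≡ 3 and 3127 ≡ 3 (mod 4), so (39/3127) = −(3127/39).
Reduce top mod 39: now compute (7/39).
Reciprocity: 7 ≡ 3 and 39 ≡ 3 (mod 4), so (7/39) = −(39/7).
Reduce top mod 7: now compute (4/7).
Pull out 2^2: since 7 ≡ 7 (mod 8), (2/7) = +1, so (2/7)^2 = +1.
Reached (1/7) = 1. Collecting the sign flips along the way, the symbol is +1.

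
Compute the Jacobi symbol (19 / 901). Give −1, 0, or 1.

Reciprocity: 19 ≡ 3 and 901 ≡ 1 (mod 4), so (19/901) = +(901/19).
Reduce top mod 19: now compute (8/19).
Pull out 2^3: since 19 ≡ 3 (mod 8), (2/19) = -1, so (2/19)^3 = -1.
Reached (1/19) = 1. Collecting the sign flips along the way, the symbol is -1.

-1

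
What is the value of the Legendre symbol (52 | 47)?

First reduce: 52 ≡ 5 (mod 47).
Reciprocity: 5 ≡ 1 and 47 ≡ 3 (mod 4), so (5/47) = +(47/5).
Reduce top mod 5: now compute (2/5).
Pull out 2: since 5 ≡ 5 (mod 8), (2/5) = -1.
Reached (1/5) = 1. Collecting the sign flips along the way, the symbol is -1.

-1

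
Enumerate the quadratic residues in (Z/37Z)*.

Square k = 1,…,18 (k and 37−k give the same square):
1²=1, 2²=4, 3²=9, 4²=16, 5²=25, 6²=36, 7²≡12, 8²≡27, 9²≡7, 10²≡26, 11²≡10, 12²≡33, 13²≡21, 14²≡11, 15²≡3, 16²≡34, 17²≡30, 18²≡28 (mod 37).
So the quadratic residues mod 37 are {1, 3, 4, 7, 9, 10, 11, 12, 16, 21, 25, 26, 27, 28, 30, 33, 34, 36}.

1 3 4 7 9 10 11 12 16 21 25 26 27 28 30 33 34 36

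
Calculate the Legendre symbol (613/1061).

Reciprocity: 613 ≡ 1 and 1061 ≡ 1 (mod 4), so (613/1061) = +(1061/613).
Reduce top mod 613: now compute (448/613).
Pull out 2^6: since 613 ≡ 5 (mod 8), (2/613) = -1, so (2/613)^6 = +1.
Reciprocity: 7 ≡ 3 and 613 ≡ 1 (mod 4), so (7/613) = +(613/7).
Reduce top mod 7: now compute (4/7).
Pull out 2^2: since 7 ≡ 7 (mod 8), (2/7) = +1, so (2/7)^2 = +1.
Reached (1/7) = 1. Collecting the sign flips along the way, the symbol is +1.

1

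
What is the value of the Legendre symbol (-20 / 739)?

-1

First reduce: -20 ≡ 719 (mod 739).
Reciprocity: 719 ≡ 3 and 739 ≡ 3 (mod 4), so (719/739) = −(739/719).
Reduce top mod 719: now compute (20/719).
Pull out 2^2: since 719 ≡ 7 (mod 8), (2/719) = +1, so (2/719)^2 = +1.
Reciprocity: 5 ≡ 1 and 719 ≡ 3 (mod 4), so (5/719) = +(719/5).
Reduce top mod 5: now compute (4/5).
Pull out 2^2: since 5 ≡ 5 (mod 8), (2/5) = -1, so (2/5)^2 = +1.
Reached (1/5) = 1. Collecting the sign flips along the way, the symbol is -1.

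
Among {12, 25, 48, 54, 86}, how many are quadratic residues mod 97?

5

(12/97) = +1 → QR.
(25/97) = +1 → QR.
(48/97) = +1 → QR.
(54/97) = +1 → QR.
(86/97) = +1 → QR.
Total quadratic residues among the 5: 5.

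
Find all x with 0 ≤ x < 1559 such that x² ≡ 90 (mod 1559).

Since 1559 ≡ 3 (mod 4), a square root of 90 is 90^((1559+1)/4) = 90^390 mod 1559.
Repeated squaring: 90^2≡305, 90^4≡1044, 90^8≡195, 90^16≡609, 90^32≡1398, 90^64≡977, 90^128≡421, 90^256≡1074 (mod 1559).
90^390 = 90^(256+128+4+2) ≡ 1306 (mod 1559).
Check: 1306² = 1705636 ≡ 90 (mod 1559). The two roots are 253 and 1306.

253, 1306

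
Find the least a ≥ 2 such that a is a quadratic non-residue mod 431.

7

(2/431) = +1, so 2 is a residue.
(3/431) = +1, so 3 is a residue.
(4/431) = +1, so 4 is a residue.
(5/431) = +1, so 5 is a residue.
(6/431) = +1, so 6 is a residue.
(7/431) = −1, so 7 is the smallest positive non-residue mod 431.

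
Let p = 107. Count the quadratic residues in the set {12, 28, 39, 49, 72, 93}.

3

(12/107) = +1 → QR.
(28/107) = -1 → non-residue.
(39/107) = +1 → QR.
(49/107) = +1 → QR.
(72/107) = -1 → non-residue.
(93/107) = -1 → non-residue.
Total quadratic residues among the 6: 3.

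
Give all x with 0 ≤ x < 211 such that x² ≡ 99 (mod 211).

47, 164

Since 211 ≡ 3 (mod 4), a square root of 99 is 99^((211+1)/4) = 99^53 mod 211.
Repeated squaring: 99^2≡95, 99^4≡163, 99^8≡194, 99^16≡78, 99^32≡176 (mod 211).
99^53 = 99^(32+16+4+1) ≡ 47 (mod 211).
Check: 47² = 2209 ≡ 99 (mod 211). The two roots are 47 and 164.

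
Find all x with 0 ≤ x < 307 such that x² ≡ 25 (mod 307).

5, 302

Since 307 ≡ 3 (mod 4), a square root of 25 is 25^((307+1)/4) = 25^77 mod 307.
Repeated squaring: 25^2≡11, 25^4≡121, 25^8≡212, 25^16≡122, 25^32≡148, 25^64≡107 (mod 307).
25^77 = 25^(64+8+4+1) ≡ 302 (mod 307).
Check: 302² = 91204 ≡ 25 (mod 307). The two roots are 5 and 302.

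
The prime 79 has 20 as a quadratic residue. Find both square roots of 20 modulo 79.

Since 79 ≡ 3 (mod 4), a square root of 20 is 20^((79+1)/4) = 20^20 mod 79.
Repeated squaring: 20^2≡5, 20^4≡25, 20^8≡72, 20^16≡49 (mod 79).
20^20 = 20^(16+4) ≡ 40 (mod 79).
Check: 40² = 1600 ≡ 20 (mod 79). The two roots are 39 and 40.

39, 40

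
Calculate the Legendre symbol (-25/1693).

1

First reduce: -25 ≡ 1668 (mod 1693).
Pull out 2^2: since 1693 ≡ 5 (mod 8), (2/1693) = -1, so (2/1693)^2 = +1.
Reciprocity: 417 ≡ 1 and 1693 ≡ 1 (mod 4), so (417/1693) = +(1693/417).
Reduce top mod 417: now compute (25/417).
Reciprocity: 25 ≡ 1 and 417 ≡ 1 (mod 4), so (25/417) = +(417/25).
Reduce top mod 25: now compute (17/25).
Reciprocity: 17 ≡ 1 and 25 ≡ 1 (mod 4), so (17/25) = +(25/17).
Reduce top mod 17: now compute (8/17).
Pull out 2^3: since 17 ≡ 1 (mod 8), (2/17) = +1, so (2/17)^3 = +1.
Reached (1/17) = 1. Collecting the sign flips along the way, the symbol is +1.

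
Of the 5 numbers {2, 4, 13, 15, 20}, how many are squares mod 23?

(2/23) = +1 → QR.
(4/23) = +1 → QR.
(13/23) = +1 → QR.
(15/23) = -1 → non-residue.
(20/23) = -1 → non-residue.
Total quadratic residues among the 5: 3.

3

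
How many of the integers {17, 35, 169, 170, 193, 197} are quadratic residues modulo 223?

3

(17/223) = +1 → QR.
(35/223) = -1 → non-residue.
(169/223) = +1 → QR.
(170/223) = -1 → non-residue.
(193/223) = -1 → non-residue.
(197/223) = +1 → QR.
Total quadratic residues among the 6: 3.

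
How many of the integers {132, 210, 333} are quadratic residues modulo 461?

(132/461) = +1 → QR.
(210/461) = -1 → non-residue.
(333/461) = -1 → non-residue.
Total quadratic residues among the 3: 1.

1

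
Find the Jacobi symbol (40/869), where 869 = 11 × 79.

-1

Pull out 2^3: since 869 ≡ 5 (mod 8), (2/869) = -1, so (2/869)^3 = -1.
Reciprocity: 5 ≡ 1 and 869 ≡ 1 (mod 4), so (5/869) = +(869/5).
Reduce top mod 5: now compute (4/5).
Pull out 2^2: since 5 ≡ 5 (mod 8), (2/5) = -1, so (2/5)^2 = +1.
Reached (1/5) = 1. Collecting the sign flips along the way, the symbol is -1.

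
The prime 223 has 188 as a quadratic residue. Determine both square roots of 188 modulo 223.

100, 123

Since 223 ≡ 3 (mod 4), a square root of 188 is 188^((223+1)/4) = 188^56 mod 223.
Repeated squaring: 188^2≡110, 188^4≡58, 188^8≡19, 188^16≡138, 188^32≡89 (mod 223).
188^56 = 188^(32+16+8) ≡ 100 (mod 223).
Check: 100² = 10000 ≡ 188 (mod 223). The two roots are 100 and 123.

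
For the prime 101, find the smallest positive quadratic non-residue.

2

(2/101) = −1, so 2 is the smallest positive non-residue mod 101.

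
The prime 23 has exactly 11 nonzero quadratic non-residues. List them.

5 7 10 11 14 15 17 19 20 21 22

Square k = 1,…,11 (k and 23−k give the same square):
1²=1, 2²=4, 3²=9, 4²=16, 5²≡2, 6²≡13, 7²≡3, 8²≡18, 9²≡12, 10²≡8, 11²≡6 (mod 23).
The residues are {1, 2, 3, 4, 6, 8, 9, 12, 13, 16, 18}; the non-residues are the remaining 11 nonzero classes.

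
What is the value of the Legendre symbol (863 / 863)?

First reduce: 863 ≡ 0 (mod 863).
Top reduces to 0: gcd > 1, so the symbol is 0.

0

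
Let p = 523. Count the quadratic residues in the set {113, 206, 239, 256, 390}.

(113/523) = -1 → non-residue.
(206/523) = +1 → QR.
(239/523) = -1 → non-residue.
(256/523) = +1 → QR.
(390/523) = -1 → non-residue.
Total quadratic residues among the 5: 2.

2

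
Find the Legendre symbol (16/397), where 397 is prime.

1

Euler's criterion: (16/397) ≡ 16^198 (mod 397).
16^2 ≡ 256 (mod 397)
16^4 ≡ 31 (mod 397)
16^8 ≡ 167 (mod 397)
16^16 ≡ 99 (mod 397)
16^32 ≡ 273 (mod 397)
16^64 ≡ 290 (mod 397)
16^128 ≡ 333 (mod 397)
16^198 = 16^(128+64+4+2) ≡ 1 (mod 397).
Result is 1, so (16/397) = 1.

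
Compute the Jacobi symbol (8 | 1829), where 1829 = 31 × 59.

-1

Pull out 2^3: since 1829 ≡ 5 (mod 8), (2/1829) = -1, so (2/1829)^3 = -1.
Reached (1/1829) = 1. Collecting the sign flips along the way, the symbol is -1.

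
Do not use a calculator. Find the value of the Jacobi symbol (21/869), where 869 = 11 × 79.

-1

Reciprocity: 21 ≡ 1 and 869 ≡ 1 (mod 4), so (21/869) = +(869/21).
Reduce top mod 21: now compute (8/21).
Pull out 2^3: since 21 ≡ 5 (mod 8), (2/21) = -1, so (2/21)^3 = -1.
Reached (1/21) = 1. Collecting the sign flips along the way, the symbol is -1.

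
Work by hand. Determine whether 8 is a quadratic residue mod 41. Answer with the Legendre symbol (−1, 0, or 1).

Euler's criterion: (8/41) ≡ 8^20 (mod 41).
8^2 ≡ 23 (mod 41)
8^4 ≡ 37 (mod 41)
8^8 ≡ 16 (mod 41)
8^16 ≡ 10 (mod 41)
8^20 = 8^(16+4) ≡ 1 (mod 41).
Result is 1, so (8/41) = 1.

1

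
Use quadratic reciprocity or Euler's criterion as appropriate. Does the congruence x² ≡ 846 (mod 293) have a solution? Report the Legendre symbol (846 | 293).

First reduce: 846 ≡ 260 (mod 293).
Pull out 2^2: since 293 ≡ 5 (mod 8), (2/293) = -1, so (2/293)^2 = +1.
Reciprocity: 65 ≡ 1 and 293 ≡ 1 (mod 4), so (65/293) = +(293/65).
Reduce top mod 65: now compute (33/65).
Reciprocity: 33 ≡ 1 and 65 ≡ 1 (mod 4), so (33/65) = +(65/33).
Reduce top mod 33: now compute (32/33).
Pull out 2^5: since 33 ≡ 1 (mod 8), (2/33) = +1, so (2/33)^5 = +1.
Reached (1/33) = 1. Collecting the sign flips along the way, the symbol is +1.

1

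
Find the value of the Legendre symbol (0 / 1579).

0

Top reduces to 0: gcd > 1, so the symbol is 0.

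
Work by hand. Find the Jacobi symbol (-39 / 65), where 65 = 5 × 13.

First reduce: -39 ≡ 26 (mod 65).
Pull out 2: since 65 ≡ 1 (mod 8), (2/65) = +1.
Reciprocity: 13 ≡ 1 and 65 ≡ 1 (mod 4), so (13/65) = +(65/13).
Reduce top mod 13: now compute (0/13).
Top reduces to 0: gcd > 1, so the symbol is 0.

0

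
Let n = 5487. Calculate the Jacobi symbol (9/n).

Reciprocity: 9 ≡ 1 and 5487 ≡ 3 (mod 4), so (9/5487) = +(5487/9).
Reduce top mod 9: now compute (6/9).
Pull out 2: since 9 ≡ 1 (mod 8), (2/9) = +1.
Reciprocity: 3 ≡ 3 and 9 ≡ 1 (mod 4), so (3/9) = +(9/3).
Reduce top mod 3: now compute (0/3).
Top reduces to 0: gcd > 1, so the symbol is 0.

0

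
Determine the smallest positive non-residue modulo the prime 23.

(2/23) = +1, so 2 is a residue.
(3/23) = +1, so 3 is a residue.
(4/23) = +1, so 4 is a residue.
(5/23) = −1, so 5 is the smallest positive non-residue mod 23.

5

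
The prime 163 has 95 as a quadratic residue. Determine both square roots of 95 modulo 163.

62, 101

Since 163 ≡ 3 (mod 4), a square root of 95 is 95^((163+1)/4) = 95^41 mod 163.
Repeated squaring: 95^2≡60, 95^4≡14, 95^8≡33, 95^16≡111, 95^32≡96 (mod 163).
95^41 = 95^(32+8+1) ≡ 62 (mod 163).
Check: 62² = 3844 ≡ 95 (mod 163). The two roots are 62 and 101.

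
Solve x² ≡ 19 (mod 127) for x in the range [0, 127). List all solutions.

20, 107

Since 127 ≡ 3 (mod 4), a square root of 19 is 19^((127+1)/4) = 19^32 mod 127.
Repeated squaring: 19^2≡107, 19^4≡19, 19^8≡107, 19^16≡19, 19^32≡107 (mod 127).
19^32 = 19^(32) ≡ 107 (mod 127).
Check: 107² = 11449 ≡ 19 (mod 127). The two roots are 20 and 107.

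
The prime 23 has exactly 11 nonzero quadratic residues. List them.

Square k = 1,…,11 (k and 23−k give the same square):
1²=1, 2²=4, 3²=9, 4²=16, 5²≡2, 6²≡13, 7²≡3, 8²≡18, 9²≡12, 10²≡8, 11²≡6 (mod 23).
So the quadratic residues mod 23 are {1, 2, 3, 4, 6, 8, 9, 12, 13, 16, 18}.

1 2 3 4 6 8 9 12 13 16 18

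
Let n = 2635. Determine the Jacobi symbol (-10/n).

First reduce: -10 ≡ 2625 (mod 2635).
Reciprocity: 2625 ≡ 1 and 2635 ≡ 3 (mod 4), so (2625/2635) = +(2635/2625).
Reduce top mod 2625: now compute (10/2625).
Pull out 2: since 2625 ≡ 1 (mod 8), (2/2625) = +1.
Reciprocity: 5 ≡ 1 and 2625 ≡ 1 (mod 4), so (5/2625) = +(2625/5).
Reduce top mod 5: now compute (0/5).
Top reduces to 0: gcd > 1, so the symbol is 0.

0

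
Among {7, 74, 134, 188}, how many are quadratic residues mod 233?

(7/233) = +1 → QR.
(74/233) = +1 → QR.
(134/233) = -1 → non-residue.
(188/233) = -1 → non-residue.
Total quadratic residues among the 4: 2.

2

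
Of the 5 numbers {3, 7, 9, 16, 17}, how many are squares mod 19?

(3/19) = -1 → non-residue.
(7/19) = +1 → QR.
(9/19) = +1 → QR.
(16/19) = +1 → QR.
(17/19) = +1 → QR.
Total quadratic residues among the 5: 4.

4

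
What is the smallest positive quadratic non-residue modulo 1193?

(2/1193) = +1, so 2 is a residue.
(3/1193) = −1, so 3 is the smallest positive non-residue mod 1193.

3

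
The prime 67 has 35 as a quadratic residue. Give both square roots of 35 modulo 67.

Since 67 ≡ 3 (mod 4), a square root of 35 is 35^((67+1)/4) = 35^17 mod 67.
Repeated squaring: 35^2≡19, 35^4≡26, 35^8≡6, 35^16≡36 (mod 67).
35^17 = 35^(16+1) ≡ 54 (mod 67).
Check: 54² = 2916 ≡ 35 (mod 67). The two roots are 13 and 54.

13, 54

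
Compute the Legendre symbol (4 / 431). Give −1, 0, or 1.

1

Euler's criterion: (4/431) ≡ 4^215 (mod 431).
4^2 ≡ 16 (mod 431)
4^4 ≡ 256 (mod 431)
4^8 ≡ 24 (mod 431)
4^16 ≡ 145 (mod 431)
4^32 ≡ 337 (mod 431)
4^64 ≡ 216 (mod 431)
4^128 ≡ 108 (mod 431)
4^215 = 4^(128+64+16+4+2+1) ≡ 1 (mod 431).
Result is 1, so (4/431) = 1.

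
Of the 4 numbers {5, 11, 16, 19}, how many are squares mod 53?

2

(5/53) = -1 → non-residue.
(11/53) = +1 → QR.
(16/53) = +1 → QR.
(19/53) = -1 → non-residue.
Total quadratic residues among the 4: 2.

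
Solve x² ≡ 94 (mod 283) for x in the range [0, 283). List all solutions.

Since 283 ≡ 3 (mod 4), a square root of 94 is 94^((283+1)/4) = 94^71 mod 283.
Repeated squaring: 94^2≡63, 94^4≡7, 94^8≡49, 94^16≡137, 94^32≡91, 94^64≡74 (mod 283).
94^71 = 94^(64+4+2+1) ≡ 159 (mod 283).
Check: 159² = 25281 ≡ 94 (mod 283). The two roots are 124 and 159.

124, 159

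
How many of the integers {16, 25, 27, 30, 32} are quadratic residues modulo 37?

(16/37) = +1 → QR.
(25/37) = +1 → QR.
(27/37) = +1 → QR.
(30/37) = +1 → QR.
(32/37) = -1 → non-residue.
Total quadratic residues among the 5: 4.

4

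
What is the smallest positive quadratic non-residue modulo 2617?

(2/2617) = +1, so 2 is a residue.
(3/2617) = +1, so 3 is a residue.
(4/2617) = +1, so 4 is a residue.
(5/2617) = −1, so 5 is the smallest positive non-residue mod 2617.

5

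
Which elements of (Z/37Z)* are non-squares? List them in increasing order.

2 5 6 8 13 14 15 17 18 19 20 22 23 24 29 31 32 35

Square k = 1,…,18 (k and 37−k give the same square):
1²=1, 2²=4, 3²=9, 4²=16, 5²=25, 6²=36, 7²≡12, 8²≡27, 9²≡7, 10²≡26, 11²≡10, 12²≡33, 13²≡21, 14²≡11, 15²≡3, 16²≡34, 17²≡30, 18²≡28 (mod 37).
The residues are {1, 3, 4, 7, 9, 10, 11, 12, 16, 21, 25, 26, 27, 28, 30, 33, 34, 36}; the non-residues are the remaining 18 nonzero classes.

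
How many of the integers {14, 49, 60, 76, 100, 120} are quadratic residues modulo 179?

(14/179) = +1 → QR.
(49/179) = +1 → QR.
(60/179) = +1 → QR.
(76/179) = +1 → QR.
(100/179) = +1 → QR.
(120/179) = -1 → non-residue.
Total quadratic residues among the 6: 5.

5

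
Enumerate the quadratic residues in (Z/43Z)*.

Square k = 1,…,21 (k and 43−k give the same square):
1²=1, 2²=4, 3²=9, 4²=16, 5²=25, 6²=36, 7²≡6, 8²≡21, 9²≡38, 10²≡14, 11²≡35, 12²≡15, 13²≡40, 14²≡24, 15²≡10, 16²≡41, 17²≡31, 18²≡23, 19²≡17, 20²≡13, 21²≡11 (mod 43).
So the quadratic residues mod 43 are {1, 4, 6, 9, 10, 11, 13, 14, 15, 16, 17, 21, 23, 24, 25, 31, 35, 36, 38, 40, 41}.

1, 4, 6, 9, 10, 11, 13, 14, 15, 16, 17, 21, 23, 24, 25, 31, 35, 36, 38, 40, 41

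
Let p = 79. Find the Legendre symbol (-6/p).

1

First reduce: -6 ≡ 73 (mod 79).
Reciprocity: 73 ≡ 1 and 79 ≡ 3 (mod 4), so (73/79) = +(79/73).
Reduce top mod 73: now compute (6/73).
Pull out 2: since 73 ≡ 1 (mod 8), (2/73) = +1.
Reciprocity: 3 ≡ 3 and 73 ≡ 1 (mod 4), so (3/73) = +(73/3).
Reduce top mod 3: now compute (1/3).
Reached (1/3) = 1. Collecting the sign flips along the way, the symbol is +1.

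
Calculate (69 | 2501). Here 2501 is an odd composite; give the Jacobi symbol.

1

Reciprocity: 69 ≡ 1 and 2501 ≡ 1 (mod 4), so (69/2501) = +(2501/69).
Reduce top mod 69: now compute (17/69).
Reciprocity: 17 ≡ 1 and 69 ≡ 1 (mod 4), so (17/69) = +(69/17).
Reduce top mod 17: now compute (1/17).
Reached (1/17) = 1. Collecting the sign flips along the way, the symbol is +1.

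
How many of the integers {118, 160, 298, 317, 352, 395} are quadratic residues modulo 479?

(118/479) = -1 → non-residue.
(160/479) = +1 → QR.
(298/479) = -1 → non-residue.
(317/479) = -1 → non-residue.
(352/479) = +1 → QR.
(395/479) = -1 → non-residue.
Total quadratic residues among the 6: 2.

2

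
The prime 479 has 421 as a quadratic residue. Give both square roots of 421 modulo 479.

30, 449

Since 479 ≡ 3 (mod 4), a square root of 421 is 421^((479+1)/4) = 421^120 mod 479.
Repeated squaring: 421^2≡11, 421^4≡121, 421^8≡271, 421^16≡154, 421^32≡245, 421^64≡150 (mod 479).
421^120 = 421^(64+32+16+8) ≡ 30 (mod 479).
Check: 30² = 900 ≡ 421 (mod 479). The two roots are 30 and 449.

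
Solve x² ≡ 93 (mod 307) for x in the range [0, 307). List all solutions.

Since 307 ≡ 3 (mod 4), a square root of 93 is 93^((307+1)/4) = 93^77 mod 307.
Repeated squaring: 93^2≡53, 93^4≡46, 93^8≡274, 93^16≡168, 93^32≡287, 93^64≡93 (mod 307).
93^77 = 93^(64+8+4+1) ≡ 287 (mod 307).
Check: 287² = 82369 ≡ 93 (mod 307). The two roots are 20 and 287.

20, 287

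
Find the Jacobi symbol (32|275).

-1

Pull out 2^5: since 275 ≡ 3 (mod 8), (2/275) = -1, so (2/275)^5 = -1.
Reached (1/275) = 1. Collecting the sign flips along the way, the symbol is -1.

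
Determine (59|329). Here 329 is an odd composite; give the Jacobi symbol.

Reciprocity: 59 ≡ 3 and 329 ≡ 1 (mod 4), so (59/329) = +(329/59).
Reduce top mod 59: now compute (34/59).
Pull out 2: since 59 ≡ 3 (mod 8), (2/59) = -1.
Reciprocity: 17 ≡ 1 and 59 ≡ 3 (mod 4), so (17/59) = +(59/17).
Reduce top mod 17: now compute (8/17).
Pull out 2^3: since 17 ≡ 1 (mod 8), (2/17) = +1, so (2/17)^3 = +1.
Reached (1/17) = 1. Collecting the sign flips along the way, the symbol is -1.

-1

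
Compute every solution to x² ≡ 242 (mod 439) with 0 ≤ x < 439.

Since 439 ≡ 3 (mod 4), a square root of 242 is 242^((439+1)/4) = 242^110 mod 439.
Repeated squaring: 242^2≡177, 242^4≡160, 242^8≡138, 242^16≡167, 242^32≡232, 242^64≡266 (mod 439).
242^110 = 242^(64+32+8+4+2) ≡ 208 (mod 439).
Check: 208² = 43264 ≡ 242 (mod 439). The two roots are 208 and 231.

208, 231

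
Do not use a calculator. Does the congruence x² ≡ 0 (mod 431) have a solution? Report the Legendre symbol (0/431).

0

Top reduces to 0: gcd > 1, so the symbol is 0.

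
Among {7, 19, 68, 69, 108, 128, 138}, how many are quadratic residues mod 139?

2

(7/139) = +1 → QR.
(19/139) = -1 → non-residue.
(68/139) = -1 → non-residue.
(69/139) = +1 → QR.
(108/139) = -1 → non-residue.
(128/139) = -1 → non-residue.
(138/139) = -1 → non-residue.
Total quadratic residues among the 7: 2.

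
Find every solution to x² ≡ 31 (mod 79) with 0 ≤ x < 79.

Since 79 ≡ 3 (mod 4), a square root of 31 is 31^((79+1)/4) = 31^20 mod 79.
Repeated squaring: 31^2≡13, 31^4≡11, 31^8≡42, 31^16≡26 (mod 79).
31^20 = 31^(16+4) ≡ 49 (mod 79).
Check: 49² = 2401 ≡ 31 (mod 79). The two roots are 30 and 49.

30, 49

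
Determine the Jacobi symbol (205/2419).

0

Reciprocity: 205 ≡ 1 and 2419 ≡ 3 (mod 4), so (205/2419) = +(2419/205).
Reduce top mod 205: now compute (164/205).
Pull out 2^2: since 205 ≡ 5 (mod 8), (2/205) = -1, so (2/205)^2 = +1.
Reciprocity: 41 ≡ 1 and 205 ≡ 1 (mod 4), so (41/205) = +(205/41).
Reduce top mod 41: now compute (0/41).
Top reduces to 0: gcd > 1, so the symbol is 0.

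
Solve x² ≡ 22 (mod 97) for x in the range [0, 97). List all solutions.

97 ≡ 1 (mod 4), so we find a root by search.
Trying successive values, 33² = 1089 ≡ 22 (mod 97). The other root is 97 − 33 = 64.

33, 64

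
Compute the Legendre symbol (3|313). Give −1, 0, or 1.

1

Euler's criterion: (3/313) ≡ 3^156 (mod 313).
3^2 ≡ 9 (mod 313)
3^4 ≡ 81 (mod 313)
3^8 ≡ 301 (mod 313)
3^16 ≡ 144 (mod 313)
3^32 ≡ 78 (mod 313)
3^64 ≡ 137 (mod 313)
3^128 ≡ 302 (mod 313)
3^156 = 3^(128+16+8+4) ≡ 1 (mod 313).
Result is 1, so (3/313) = 1.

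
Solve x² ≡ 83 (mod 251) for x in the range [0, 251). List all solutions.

Since 251 ≡ 3 (mod 4), a square root of 83 is 83^((251+1)/4) = 83^63 mod 251.
Repeated squaring: 83^2≡112, 83^4≡245, 83^8≡36, 83^16≡41, 83^32≡175 (mod 251).
83^63 = 83^(32+16+8+4+2+1) ≡ 121 (mod 251).
Check: 121² = 14641 ≡ 83 (mod 251). The two roots are 121 and 130.

121, 130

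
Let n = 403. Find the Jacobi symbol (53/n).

-1

Reciprocity: 53 ≡ 1 and 403 ≡ 3 (mod 4), so (53/403) = +(403/53).
Reduce top mod 53: now compute (32/53).
Pull out 2^5: since 53 ≡ 5 (mod 8), (2/53) = -1, so (2/53)^5 = -1.
Reached (1/53) = 1. Collecting the sign flips along the way, the symbol is -1.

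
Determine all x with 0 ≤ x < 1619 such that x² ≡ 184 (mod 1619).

Since 1619 ≡ 3 (mod 4), a square root of 184 is 184^((1619+1)/4) = 184^405 mod 1619.
Repeated squaring: 184^2≡1476, 184^4≡1021, 184^8≡1424, 184^16≡788, 184^32≡867, 184^64≡473, 184^128≡307, 184^256≡347 (mod 1619).
184^405 = 184^(256+128+16+4+1) ≡ 1548 (mod 1619).
Check: 1548² = 2396304 ≡ 184 (mod 1619). The two roots are 71 and 1548.

71, 1548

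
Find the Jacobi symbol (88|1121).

-1

Pull out 2^3: since 1121 ≡ 1 (mod 8), (2/1121) = +1, so (2/1121)^3 = +1.
Reciprocity: 11 ≡ 3 and 1121 ≡ 1 (mod 4), so (11/1121) = +(1121/11).
Reduce top mod 11: now compute (10/11).
Pull out 2: since 11 ≡ 3 (mod 8), (2/11) = -1.
Reciprocity: 5 ≡ 1 and 11 ≡ 3 (mod 4), so (5/11) = +(11/5).
Reduce top mod 5: now compute (1/5).
Reached (1/5) = 1. Collecting the sign flips along the way, the symbol is -1.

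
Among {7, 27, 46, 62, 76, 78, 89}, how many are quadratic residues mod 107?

4

(7/107) = -1 → non-residue.
(27/107) = +1 → QR.
(46/107) = -1 → non-residue.
(62/107) = +1 → QR.
(76/107) = +1 → QR.
(78/107) = -1 → non-residue.
(89/107) = +1 → QR.
Total quadratic residues among the 7: 4.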